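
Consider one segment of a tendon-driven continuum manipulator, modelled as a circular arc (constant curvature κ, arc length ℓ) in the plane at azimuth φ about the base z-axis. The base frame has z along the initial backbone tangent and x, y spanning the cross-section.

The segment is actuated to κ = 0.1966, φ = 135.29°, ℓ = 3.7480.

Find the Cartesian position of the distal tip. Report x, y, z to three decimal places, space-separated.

θ = κ·ℓ = 0.1966 × 3.7480 = 0.73686 rad
ρ = (1 − cos θ)/κ = (1 − 0.74058)/0.1966 = 1.31951
z = sin θ / κ = 0.67196/0.1966 = 3.41792
x = ρ cos φ = 1.31951 × cos(135.29°) = -0.93775
y = ρ sin φ = 1.31951 × sin(135.29°) = 0.92830

-0.938 0.928 3.418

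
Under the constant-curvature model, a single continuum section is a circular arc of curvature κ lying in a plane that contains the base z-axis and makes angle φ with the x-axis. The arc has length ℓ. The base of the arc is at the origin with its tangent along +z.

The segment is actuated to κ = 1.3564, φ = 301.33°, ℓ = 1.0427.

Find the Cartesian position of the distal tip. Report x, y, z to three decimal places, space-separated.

0.324 -0.532 0.728

θ = κ·ℓ = 1.3564 × 1.0427 = 1.41432 rad
ρ = (1 − cos θ)/κ = (1 − 0.15584)/1.3564 = 0.62235
z = sin θ / κ = 0.98778/1.3564 = 0.72824
x = ρ cos φ = 0.62235 × cos(301.33°) = 0.32360
y = ρ sin φ = 0.62235 × sin(301.33°) = -0.53161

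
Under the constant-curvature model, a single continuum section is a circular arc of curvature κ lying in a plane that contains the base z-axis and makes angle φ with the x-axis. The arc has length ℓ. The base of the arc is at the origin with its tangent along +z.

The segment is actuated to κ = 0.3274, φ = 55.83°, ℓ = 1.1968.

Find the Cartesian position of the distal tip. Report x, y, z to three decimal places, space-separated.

0.130 0.192 1.166

θ = κ·ℓ = 0.3274 × 1.1968 = 0.39183 rad
ρ = (1 − cos θ)/κ = (1 − 0.92421)/0.3274 = 0.23149
z = sin θ / κ = 0.38188/0.3274 = 1.16641
x = ρ cos φ = 0.23149 × cos(55.83°) = 0.13002
y = ρ sin φ = 0.23149 × sin(55.83°) = 0.19153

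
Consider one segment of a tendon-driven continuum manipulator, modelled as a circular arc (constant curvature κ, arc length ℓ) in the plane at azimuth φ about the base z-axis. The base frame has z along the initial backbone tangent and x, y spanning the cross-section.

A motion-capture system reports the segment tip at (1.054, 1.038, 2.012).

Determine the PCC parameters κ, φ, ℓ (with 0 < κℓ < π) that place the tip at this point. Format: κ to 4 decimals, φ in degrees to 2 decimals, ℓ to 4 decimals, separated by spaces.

ρ = √(x²+y²) = √(1.054² + 1.038²) = 1.47931
φ = atan2(y, x) mod 360° = atan2(1.038, 1.054) = 44.5618°
|p|² = ρ² + z² = 1.47931² + 2.012² = 6.23650
κ = 2ρ / |p|² = 2×1.47931 / 6.23650 = 0.47440
θ = 2·atan2(ρ, z) = 2·atan2(1.47931, 2.012) = 1.26798 rad
ℓ = θ/κ = 1.26798/0.47440 = 2.67279

0.4744 44.56 2.6728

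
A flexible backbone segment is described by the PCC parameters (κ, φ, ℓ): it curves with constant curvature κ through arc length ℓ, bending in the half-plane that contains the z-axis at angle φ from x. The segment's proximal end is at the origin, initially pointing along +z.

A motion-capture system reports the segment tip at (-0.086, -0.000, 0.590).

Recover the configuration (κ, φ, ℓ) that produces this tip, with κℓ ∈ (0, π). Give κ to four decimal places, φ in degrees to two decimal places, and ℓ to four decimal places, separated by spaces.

ρ = √(x²+y²) = √(-0.086² + -0.000²) = 0.08600
φ = atan2(y, x) mod 360° = atan2(-0.000, -0.086) = 180.0000°
|p|² = ρ² + z² = 0.08600² + 0.590² = 0.35550
κ = 2ρ / |p|² = 2×0.08600 / 0.35550 = 0.48383
θ = 2·atan2(ρ, z) = 2·atan2(0.08600, 0.590) = 0.28949 rad
ℓ = θ/κ = 0.28949/0.48383 = 0.59832

0.4838 180.00 0.5983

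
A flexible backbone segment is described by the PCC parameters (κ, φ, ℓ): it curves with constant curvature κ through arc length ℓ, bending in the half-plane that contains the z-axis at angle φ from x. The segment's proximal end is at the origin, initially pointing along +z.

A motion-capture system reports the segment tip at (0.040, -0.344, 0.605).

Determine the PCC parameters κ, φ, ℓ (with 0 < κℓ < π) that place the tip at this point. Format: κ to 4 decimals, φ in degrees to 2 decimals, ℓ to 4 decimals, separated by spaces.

1.4253 276.63 0.7295

ρ = √(x²+y²) = √(0.040² + -0.344²) = 0.34632
φ = atan2(y, x) mod 360° = atan2(-0.344, 0.040) = 276.6325°
|p|² = ρ² + z² = 0.34632² + 0.605² = 0.48596
κ = 2ρ / |p|² = 2×0.34632 / 0.48596 = 1.42529
θ = 2·atan2(ρ, z) = 2·atan2(0.34632, 0.605) = 1.03980 rad
ℓ = θ/κ = 1.03980/1.42529 = 0.72953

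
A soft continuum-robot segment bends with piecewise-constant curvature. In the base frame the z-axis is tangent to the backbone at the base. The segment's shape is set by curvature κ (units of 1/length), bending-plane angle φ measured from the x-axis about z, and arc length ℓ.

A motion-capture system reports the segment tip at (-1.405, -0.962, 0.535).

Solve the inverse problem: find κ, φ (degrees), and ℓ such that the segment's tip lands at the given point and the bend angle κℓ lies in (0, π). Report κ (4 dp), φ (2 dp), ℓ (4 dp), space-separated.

1.0690 214.40 2.3692

ρ = √(x²+y²) = √(-1.405² + -0.962²) = 1.70278
φ = atan2(y, x) mod 360° = atan2(-0.962, -1.405) = 214.3993°
|p|² = ρ² + z² = 1.70278² + 0.535² = 3.18569
κ = 2ρ / |p|² = 2×1.70278 / 3.18569 = 1.06902
θ = 2·atan2(ρ, z) = 2·atan2(1.70278, 0.535) = 2.53274 rad
ℓ = θ/κ = 2.53274/1.06902 = 2.36922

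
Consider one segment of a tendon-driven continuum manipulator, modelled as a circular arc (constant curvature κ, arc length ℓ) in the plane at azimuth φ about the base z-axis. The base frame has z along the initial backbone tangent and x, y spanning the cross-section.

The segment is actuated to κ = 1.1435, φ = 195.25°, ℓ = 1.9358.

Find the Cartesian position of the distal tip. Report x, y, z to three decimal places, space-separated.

θ = κ·ℓ = 1.1435 × 1.9358 = 2.21359 rad
ρ = (1 − cos θ)/κ = (1 − -0.59943)/1.1435 = 1.39872
z = sin θ / κ = 0.80043/1.1435 = 0.69998
x = ρ cos φ = 1.39872 × cos(195.25°) = -1.34946
y = ρ sin φ = 1.39872 × sin(195.25°) = -0.36791

-1.349 -0.368 0.700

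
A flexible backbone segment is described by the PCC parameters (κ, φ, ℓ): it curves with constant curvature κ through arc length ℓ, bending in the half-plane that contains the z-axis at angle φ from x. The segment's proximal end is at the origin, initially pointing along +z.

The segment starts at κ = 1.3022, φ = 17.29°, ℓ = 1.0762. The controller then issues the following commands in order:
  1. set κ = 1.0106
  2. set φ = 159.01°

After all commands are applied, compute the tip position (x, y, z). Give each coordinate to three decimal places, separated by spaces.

-0.495 0.190 0.876

initial: κ=1.3022, φ=17.29°, ℓ=1.0762
cmd 1: set κ=1.0106 → (κ,φ,ℓ)=(1.0106,17.29°,1.0762) → tip=(0.5058,0.1575,0.8762)
cmd 2: set φ=159.01° → (κ,φ,ℓ)=(1.0106,159.01°,1.0762) → tip=(-0.4946,0.1898,0.8762)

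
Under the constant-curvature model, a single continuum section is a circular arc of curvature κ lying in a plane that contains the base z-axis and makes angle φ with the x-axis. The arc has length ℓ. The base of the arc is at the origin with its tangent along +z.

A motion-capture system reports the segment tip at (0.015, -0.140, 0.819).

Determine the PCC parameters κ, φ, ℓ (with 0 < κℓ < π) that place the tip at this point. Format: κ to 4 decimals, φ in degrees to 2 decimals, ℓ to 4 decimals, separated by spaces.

0.4078 276.12 0.8350

ρ = √(x²+y²) = √(0.015² + -0.140²) = 0.14080
φ = atan2(y, x) mod 360° = atan2(-0.140, 0.015) = 276.1155°
|p|² = ρ² + z² = 0.14080² + 0.819² = 0.69059
κ = 2ρ / |p|² = 2×0.14080 / 0.69059 = 0.40777
θ = 2·atan2(ρ, z) = 2·atan2(0.14080, 0.819) = 0.34051 rad
ℓ = θ/κ = 0.34051/0.40777 = 0.83504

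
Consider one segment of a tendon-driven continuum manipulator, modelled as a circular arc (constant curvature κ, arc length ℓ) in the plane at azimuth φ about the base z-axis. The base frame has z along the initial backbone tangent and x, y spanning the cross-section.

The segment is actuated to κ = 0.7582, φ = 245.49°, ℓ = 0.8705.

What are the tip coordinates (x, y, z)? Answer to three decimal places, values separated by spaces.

-0.115 -0.252 0.809

θ = κ·ℓ = 0.7582 × 0.8705 = 0.66001 rad
ρ = (1 − cos θ)/κ = (1 − 0.78998)/0.7582 = 0.27699
z = sin θ / κ = 0.61313/0.7582 = 0.80866
x = ρ cos φ = 0.27699 × cos(245.49°) = -0.11491
y = ρ sin φ = 0.27699 × sin(245.49°) = -0.25203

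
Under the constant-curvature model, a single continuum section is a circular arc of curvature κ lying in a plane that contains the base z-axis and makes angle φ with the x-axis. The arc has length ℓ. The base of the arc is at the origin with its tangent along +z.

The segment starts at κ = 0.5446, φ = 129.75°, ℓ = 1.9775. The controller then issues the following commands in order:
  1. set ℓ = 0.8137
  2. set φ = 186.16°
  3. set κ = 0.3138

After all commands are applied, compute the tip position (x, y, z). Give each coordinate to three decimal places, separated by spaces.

initial: κ=0.5446, φ=129.75°, ℓ=1.9775
cmd 1: set ℓ=0.8137 → (κ,φ,ℓ)=(0.5446,129.75°,0.8137) → tip=(-0.1134,0.1364,0.7873)
cmd 2: set φ=186.16° → (κ,φ,ℓ)=(0.5446,186.16°,0.8137) → tip=(-0.1763,-0.0190,0.7873)
cmd 3: set κ=0.3138 → (κ,φ,ℓ)=(0.3138,186.16°,0.8137) → tip=(-0.1027,-0.0111,0.8049)

-0.103 -0.011 0.805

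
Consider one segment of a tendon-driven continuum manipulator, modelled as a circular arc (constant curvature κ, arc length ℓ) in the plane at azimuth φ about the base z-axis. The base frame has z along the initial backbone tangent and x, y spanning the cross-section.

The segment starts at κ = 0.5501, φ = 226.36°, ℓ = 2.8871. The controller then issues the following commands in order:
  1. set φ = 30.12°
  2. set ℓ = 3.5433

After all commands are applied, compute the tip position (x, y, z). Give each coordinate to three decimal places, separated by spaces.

2.153 1.249 1.689

initial: κ=0.5501, φ=226.36°, ℓ=2.8871
cmd 1: set φ=30.12° → (κ,φ,ℓ)=(0.5501,30.12°,2.8871) → tip=(1.5998,0.9281,1.8176)
cmd 2: set ℓ=3.5433 → (κ,φ,ℓ)=(0.5501,30.12°,3.5433) → tip=(2.1533,1.2492,1.6893)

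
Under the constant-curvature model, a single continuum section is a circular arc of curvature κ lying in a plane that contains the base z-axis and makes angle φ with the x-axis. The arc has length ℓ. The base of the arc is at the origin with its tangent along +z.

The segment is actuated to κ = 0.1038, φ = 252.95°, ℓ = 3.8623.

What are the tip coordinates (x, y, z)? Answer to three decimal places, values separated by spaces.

-0.224 -0.730 3.760

θ = κ·ℓ = 0.1038 × 3.8623 = 0.40091 rad
ρ = (1 − cos θ)/κ = (1 − 0.92071)/0.1038 = 0.76390
z = sin θ / κ = 0.39025/0.1038 = 3.75967
x = ρ cos φ = 0.76390 × cos(252.95°) = -0.22398
y = ρ sin φ = 0.76390 × sin(252.95°) = -0.73032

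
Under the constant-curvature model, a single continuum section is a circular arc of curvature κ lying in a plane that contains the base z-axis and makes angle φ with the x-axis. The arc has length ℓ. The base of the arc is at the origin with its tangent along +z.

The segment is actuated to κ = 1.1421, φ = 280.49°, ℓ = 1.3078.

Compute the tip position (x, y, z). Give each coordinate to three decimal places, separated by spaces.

θ = κ·ℓ = 1.1421 × 1.3078 = 1.49364 rad
ρ = (1 − cos θ)/κ = (1 − 0.07708)/1.1421 = 0.80809
z = sin θ / κ = 0.99702/1.1421 = 0.87298
x = ρ cos φ = 0.80809 × cos(280.49°) = 0.14712
y = ρ sin φ = 0.80809 × sin(280.49°) = -0.79458

0.147 -0.795 0.873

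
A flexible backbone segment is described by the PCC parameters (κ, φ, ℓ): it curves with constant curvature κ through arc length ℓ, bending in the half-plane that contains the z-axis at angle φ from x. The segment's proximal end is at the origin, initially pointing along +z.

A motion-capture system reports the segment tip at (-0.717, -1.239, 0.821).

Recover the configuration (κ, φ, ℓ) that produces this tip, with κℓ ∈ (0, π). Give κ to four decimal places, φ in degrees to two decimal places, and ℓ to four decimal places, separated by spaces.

ρ = √(x²+y²) = √(-0.717² + -1.239²) = 1.43151
φ = atan2(y, x) mod 360° = atan2(-1.239, -0.717) = 239.9424°
|p|² = ρ² + z² = 1.43151² + 0.821² = 2.72325
κ = 2ρ / |p|² = 2×1.43151 / 2.72325 = 1.05132
θ = 2·atan2(ρ, z) = 2·atan2(1.43151, 0.821) = 2.10015 rad
ℓ = θ/κ = 2.10015/1.05132 = 1.99763

1.0513 239.94 1.9976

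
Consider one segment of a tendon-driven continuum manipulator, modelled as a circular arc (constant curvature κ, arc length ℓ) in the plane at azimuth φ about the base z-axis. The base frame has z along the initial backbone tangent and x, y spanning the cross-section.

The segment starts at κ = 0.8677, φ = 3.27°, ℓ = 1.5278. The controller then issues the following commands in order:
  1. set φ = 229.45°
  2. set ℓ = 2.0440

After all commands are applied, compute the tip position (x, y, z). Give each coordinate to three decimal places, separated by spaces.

-0.900 -1.052 1.129

initial: κ=0.8677, φ=3.27°, ℓ=1.5278
cmd 1: set φ=229.45° → (κ,φ,ℓ)=(0.8677,229.45°,1.5278) → tip=(-0.5674,-0.6632,1.1180)
cmd 2: set ℓ=2.0440 → (κ,φ,ℓ)=(0.8677,229.45°,2.0440) → tip=(-0.9001,-1.0521,1.1289)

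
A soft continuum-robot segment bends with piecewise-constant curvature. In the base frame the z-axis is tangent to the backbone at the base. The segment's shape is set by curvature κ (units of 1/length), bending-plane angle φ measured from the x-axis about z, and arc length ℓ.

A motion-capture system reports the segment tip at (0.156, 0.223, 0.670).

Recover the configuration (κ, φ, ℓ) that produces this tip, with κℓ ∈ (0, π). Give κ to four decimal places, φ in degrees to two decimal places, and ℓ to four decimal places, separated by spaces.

ρ = √(x²+y²) = √(0.156² + 0.223²) = 0.27215
φ = atan2(y, x) mod 360° = atan2(0.223, 0.156) = 55.0252°
|p|² = ρ² + z² = 0.27215² + 0.670² = 0.52297
κ = 2ρ / |p|² = 2×0.27215 / 0.52297 = 1.04079
θ = 2·atan2(ρ, z) = 2·atan2(0.27215, 0.670) = 0.77167 rad
ℓ = θ/κ = 0.77167/1.04079 = 0.74142

1.0408 55.03 0.7414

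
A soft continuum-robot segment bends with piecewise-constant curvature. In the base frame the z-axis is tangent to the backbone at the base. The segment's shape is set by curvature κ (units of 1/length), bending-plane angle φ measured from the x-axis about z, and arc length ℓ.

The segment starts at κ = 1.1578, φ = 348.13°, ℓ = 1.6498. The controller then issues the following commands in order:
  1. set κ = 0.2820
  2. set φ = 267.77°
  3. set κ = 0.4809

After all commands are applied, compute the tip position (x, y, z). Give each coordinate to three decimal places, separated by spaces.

-0.024 -0.620 1.482

initial: κ=1.1578, φ=348.13°, ℓ=1.6498
cmd 1: set κ=0.2820 → (κ,φ,ℓ)=(0.2820,348.13°,1.6498) → tip=(0.3688,-0.0775,1.5909)
cmd 2: set φ=267.77° → (κ,φ,ℓ)=(0.2820,267.77°,1.6498) → tip=(-0.0147,-0.3766,1.5909)
cmd 3: set κ=0.4809 → (κ,φ,ℓ)=(0.4809,267.77°,1.6498) → tip=(-0.0242,-0.6204,1.4821)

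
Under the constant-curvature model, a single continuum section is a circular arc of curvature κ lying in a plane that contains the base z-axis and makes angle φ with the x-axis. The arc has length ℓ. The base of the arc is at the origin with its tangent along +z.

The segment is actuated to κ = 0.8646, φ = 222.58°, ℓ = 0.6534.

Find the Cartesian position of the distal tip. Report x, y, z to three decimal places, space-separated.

θ = κ·ℓ = 0.8646 × 0.6534 = 0.56493 rad
ρ = (1 − cos θ)/κ = (1 − 0.84463)/0.8646 = 0.17971
z = sin θ / κ = 0.53536/0.8646 = 0.61920
x = ρ cos φ = 0.17971 × cos(222.58°) = -0.13232
y = ρ sin φ = 0.17971 × sin(222.58°) = -0.12159

-0.132 -0.122 0.619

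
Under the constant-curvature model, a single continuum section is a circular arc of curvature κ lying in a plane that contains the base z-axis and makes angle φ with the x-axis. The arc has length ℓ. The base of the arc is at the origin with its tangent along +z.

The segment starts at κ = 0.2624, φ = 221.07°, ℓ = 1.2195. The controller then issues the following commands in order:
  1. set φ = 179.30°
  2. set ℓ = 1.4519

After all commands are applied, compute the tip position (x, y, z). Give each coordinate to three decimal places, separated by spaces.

initial: κ=0.2624, φ=221.07°, ℓ=1.2195
cmd 1: set φ=179.30° → (κ,φ,ℓ)=(0.2624,179.30°,1.2195) → tip=(-0.1934,0.0024,1.1988)
cmd 2: set ℓ=1.4519 → (κ,φ,ℓ)=(0.2624,179.30°,1.4519) → tip=(-0.2732,0.0033,1.4170)

-0.273 0.003 1.417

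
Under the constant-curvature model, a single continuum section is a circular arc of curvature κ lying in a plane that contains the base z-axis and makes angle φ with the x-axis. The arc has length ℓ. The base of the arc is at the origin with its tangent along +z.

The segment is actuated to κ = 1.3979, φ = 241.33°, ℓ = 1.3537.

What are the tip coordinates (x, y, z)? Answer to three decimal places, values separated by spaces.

θ = κ·ℓ = 1.3979 × 1.3537 = 1.89234 rad
ρ = (1 − cos θ)/κ = (1 − -0.31603)/1.3979 = 0.94143
z = sin θ / κ = 0.94875/1.3979 = 0.67870
x = ρ cos φ = 0.94143 × cos(241.33°) = -0.45167
y = ρ sin φ = 0.94143 × sin(241.33°) = -0.82601

-0.452 -0.826 0.679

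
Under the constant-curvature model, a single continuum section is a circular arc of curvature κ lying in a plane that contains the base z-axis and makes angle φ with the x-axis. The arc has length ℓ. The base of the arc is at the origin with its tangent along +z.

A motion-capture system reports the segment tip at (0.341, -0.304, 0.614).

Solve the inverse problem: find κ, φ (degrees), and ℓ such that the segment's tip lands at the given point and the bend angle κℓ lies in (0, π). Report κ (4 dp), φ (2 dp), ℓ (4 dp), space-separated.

ρ = √(x²+y²) = √(0.341² + -0.304²) = 0.45683
φ = atan2(y, x) mod 360° = atan2(-0.304, 0.341) = 318.2831°
|p|² = ρ² + z² = 0.45683² + 0.614² = 0.58569
κ = 2ρ / |p|² = 2×0.45683 / 0.58569 = 1.55998
θ = 2·atan2(ρ, z) = 2·atan2(0.45683, 0.614) = 1.27934 rad
ℓ = θ/κ = 1.27934/1.55998 = 0.82010

1.5600 318.28 0.8201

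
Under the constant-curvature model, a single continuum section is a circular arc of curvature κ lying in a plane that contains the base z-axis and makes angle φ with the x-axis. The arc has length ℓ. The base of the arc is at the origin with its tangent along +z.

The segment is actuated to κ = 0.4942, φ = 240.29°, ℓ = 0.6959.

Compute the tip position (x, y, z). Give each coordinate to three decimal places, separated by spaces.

-0.059 -0.103 0.682

θ = κ·ℓ = 0.4942 × 0.6959 = 0.34391 rad
ρ = (1 − cos θ)/κ = (1 − 0.94144)/0.4942 = 0.11849
z = sin θ / κ = 0.33717/0.4942 = 0.68226
x = ρ cos φ = 0.11849 × cos(240.29°) = -0.05872
y = ρ sin φ = 0.11849 × sin(240.29°) = -0.10291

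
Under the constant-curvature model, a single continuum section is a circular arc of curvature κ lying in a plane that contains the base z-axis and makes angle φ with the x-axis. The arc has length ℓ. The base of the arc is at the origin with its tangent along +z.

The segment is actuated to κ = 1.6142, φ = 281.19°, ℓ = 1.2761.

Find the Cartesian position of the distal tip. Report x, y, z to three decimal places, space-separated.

0.177 -0.893 0.547

θ = κ·ℓ = 1.6142 × 1.2761 = 2.05988 rad
ρ = (1 − cos θ)/κ = (1 − -0.46982)/1.6142 = 0.91055
z = sin θ / κ = 0.88276/1.6142 = 0.54687
x = ρ cos φ = 0.91055 × cos(281.19°) = 0.17671
y = ρ sin φ = 0.91055 × sin(281.19°) = -0.89324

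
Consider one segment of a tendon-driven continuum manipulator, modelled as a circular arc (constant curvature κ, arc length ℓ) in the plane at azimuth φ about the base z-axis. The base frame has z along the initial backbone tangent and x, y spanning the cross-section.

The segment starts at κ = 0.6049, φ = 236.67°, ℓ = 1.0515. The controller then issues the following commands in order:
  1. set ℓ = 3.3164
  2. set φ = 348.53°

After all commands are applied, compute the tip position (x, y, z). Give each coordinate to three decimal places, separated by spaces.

2.303 -0.467 1.499

initial: κ=0.6049, φ=236.67°, ℓ=1.0515
cmd 1: set ℓ=3.3164 → (κ,φ,ℓ)=(0.6049,236.67°,3.3164) → tip=(-1.2914,-1.9637,1.4990)
cmd 2: set φ=348.53° → (κ,φ,ℓ)=(0.6049,348.53°,3.3164) → tip=(2.3033,-0.4674,1.4990)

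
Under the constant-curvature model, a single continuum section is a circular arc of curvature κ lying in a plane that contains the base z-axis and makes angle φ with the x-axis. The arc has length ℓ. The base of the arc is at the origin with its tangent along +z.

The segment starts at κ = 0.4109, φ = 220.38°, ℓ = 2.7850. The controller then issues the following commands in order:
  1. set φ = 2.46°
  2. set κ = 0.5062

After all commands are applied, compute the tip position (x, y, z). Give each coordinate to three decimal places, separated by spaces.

1.657 0.071 1.950

initial: κ=0.4109, φ=220.38°, ℓ=2.7850
cmd 1: set φ=2.46° → (κ,φ,ℓ)=(0.4109,2.46°,2.7850) → tip=(1.4257,0.0613,2.2157)
cmd 2: set κ=0.5062 → (κ,φ,ℓ)=(0.5062,2.46°,2.7850) → tip=(1.6572,0.0712,1.9499)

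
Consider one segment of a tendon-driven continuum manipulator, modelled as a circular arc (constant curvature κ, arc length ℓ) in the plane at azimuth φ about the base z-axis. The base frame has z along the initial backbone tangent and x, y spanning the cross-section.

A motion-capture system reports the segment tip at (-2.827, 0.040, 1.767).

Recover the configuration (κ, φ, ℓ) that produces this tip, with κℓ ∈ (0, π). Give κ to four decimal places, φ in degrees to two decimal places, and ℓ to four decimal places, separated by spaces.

ρ = √(x²+y²) = √(-2.827² + 0.040²) = 2.82728
φ = atan2(y, x) mod 360° = atan2(0.040, -2.827) = 179.1894°
|p|² = ρ² + z² = 2.82728² + 1.767² = 11.11582
κ = 2ρ / |p|² = 2×2.82728 / 11.11582 = 0.50870
θ = 2·atan2(ρ, z) = 2·atan2(2.82728, 1.767) = 2.02442 rad
ℓ = θ/κ = 2.02442/0.50870 = 3.97963

0.5087 179.19 3.9796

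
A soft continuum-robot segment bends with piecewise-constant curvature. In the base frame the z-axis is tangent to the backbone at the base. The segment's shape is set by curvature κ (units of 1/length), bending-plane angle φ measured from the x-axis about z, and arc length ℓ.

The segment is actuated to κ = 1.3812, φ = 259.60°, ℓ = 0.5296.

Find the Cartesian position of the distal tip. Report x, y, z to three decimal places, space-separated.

θ = κ·ℓ = 1.3812 × 0.5296 = 0.73148 rad
ρ = (1 − cos θ)/κ = (1 − 0.74418)/1.3812 = 0.18521
z = sin θ / κ = 0.66797/1.3812 = 0.48362
x = ρ cos φ = 0.18521 × cos(259.60°) = -0.03343
y = ρ sin φ = 0.18521 × sin(259.60°) = -0.18217

-0.033 -0.182 0.484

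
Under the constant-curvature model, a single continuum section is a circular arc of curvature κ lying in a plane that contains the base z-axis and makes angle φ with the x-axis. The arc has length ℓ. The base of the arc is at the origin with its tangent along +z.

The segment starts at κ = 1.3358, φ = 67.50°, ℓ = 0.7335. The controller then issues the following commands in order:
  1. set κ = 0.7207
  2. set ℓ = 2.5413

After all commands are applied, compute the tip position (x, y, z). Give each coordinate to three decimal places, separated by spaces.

0.668 1.612 1.341

initial: κ=1.3358, φ=67.50°, ℓ=0.7335
cmd 1: set κ=0.7207 → (κ,φ,ℓ)=(0.7207,67.50°,0.7335) → tip=(0.0725,0.1750,0.6998)
cmd 2: set ℓ=2.5413 → (κ,φ,ℓ)=(0.7207,67.50°,2.5413) → tip=(0.6679,1.6124,1.3406)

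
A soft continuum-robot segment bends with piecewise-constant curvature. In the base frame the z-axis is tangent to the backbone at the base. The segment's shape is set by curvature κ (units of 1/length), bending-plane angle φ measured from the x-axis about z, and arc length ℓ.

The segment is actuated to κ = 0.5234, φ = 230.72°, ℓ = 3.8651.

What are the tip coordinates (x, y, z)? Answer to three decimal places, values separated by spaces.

-1.738 -2.125 1.719

θ = κ·ℓ = 0.5234 × 3.8651 = 2.02299 rad
ρ = (1 − cos θ)/κ = (1 − -0.43694)/0.5234 = 2.74540
z = sin θ / κ = 0.89949/0.5234 = 1.71855
x = ρ cos φ = 2.74540 × cos(230.72°) = -1.73814
y = ρ sin φ = 2.74540 × sin(230.72°) = -2.12511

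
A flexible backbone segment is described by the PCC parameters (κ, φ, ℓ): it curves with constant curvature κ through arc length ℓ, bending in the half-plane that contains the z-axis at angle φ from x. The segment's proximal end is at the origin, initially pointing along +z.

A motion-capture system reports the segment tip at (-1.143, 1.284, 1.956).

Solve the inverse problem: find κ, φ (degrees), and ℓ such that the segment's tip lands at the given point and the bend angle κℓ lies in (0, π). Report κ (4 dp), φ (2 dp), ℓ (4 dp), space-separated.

ρ = √(x²+y²) = √(-1.143² + 1.284²) = 1.71904
φ = atan2(y, x) mod 360° = atan2(1.284, -1.143) = 131.6751°
|p|² = ρ² + z² = 1.71904² + 1.956² = 6.78104
κ = 2ρ / |p|² = 2×1.71904 / 6.78104 = 0.50701
θ = 2·atan2(ρ, z) = 2·atan2(1.71904, 1.956) = 1.44202 rad
ℓ = θ/κ = 1.44202/0.50701 = 2.84414

0.5070 131.68 2.8441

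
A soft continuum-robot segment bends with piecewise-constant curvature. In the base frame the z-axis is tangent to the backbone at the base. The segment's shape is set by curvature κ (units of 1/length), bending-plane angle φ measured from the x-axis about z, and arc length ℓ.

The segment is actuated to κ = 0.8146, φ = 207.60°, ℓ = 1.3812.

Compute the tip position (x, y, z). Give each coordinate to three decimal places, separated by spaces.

θ = κ·ℓ = 0.8146 × 1.3812 = 1.12513 rad
ρ = (1 − cos θ)/κ = (1 − 0.43106)/0.8146 = 0.69842
z = sin θ / κ = 0.90232/0.8146 = 1.10769
x = ρ cos φ = 0.69842 × cos(207.60°) = -0.61895
y = ρ sin φ = 0.69842 × sin(207.60°) = -0.32358

-0.619 -0.324 1.108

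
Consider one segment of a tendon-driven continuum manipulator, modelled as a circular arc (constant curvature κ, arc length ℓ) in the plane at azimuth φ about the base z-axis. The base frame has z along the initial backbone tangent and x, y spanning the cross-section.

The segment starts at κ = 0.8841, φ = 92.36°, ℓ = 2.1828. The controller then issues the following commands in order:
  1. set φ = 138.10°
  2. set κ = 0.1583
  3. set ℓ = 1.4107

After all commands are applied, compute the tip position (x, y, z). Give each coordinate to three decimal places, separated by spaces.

-0.117 0.105 1.399

initial: κ=0.8841, φ=92.36°, ℓ=2.1828
cmd 1: set φ=138.10° → (κ,φ,ℓ)=(0.8841,138.10°,2.1828) → tip=(-1.1377,1.0208,1.0590)
cmd 2: set κ=0.1583 → (κ,φ,ℓ)=(0.1583,138.10°,2.1828) → tip=(-0.2779,0.2494,2.1396)
cmd 3: set ℓ=1.4107 → (κ,φ,ℓ)=(0.1583,138.10°,1.4107) → tip=(-0.1168,0.1048,1.3990)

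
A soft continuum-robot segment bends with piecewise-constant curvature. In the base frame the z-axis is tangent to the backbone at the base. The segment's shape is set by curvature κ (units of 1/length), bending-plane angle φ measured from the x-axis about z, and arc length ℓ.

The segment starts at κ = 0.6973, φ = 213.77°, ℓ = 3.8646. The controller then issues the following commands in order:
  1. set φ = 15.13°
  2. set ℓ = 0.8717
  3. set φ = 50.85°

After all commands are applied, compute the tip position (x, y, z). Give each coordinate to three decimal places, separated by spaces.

initial: κ=0.6973, φ=213.77°, ℓ=3.8646
cmd 1: set φ=15.13° → (κ,φ,ℓ)=(0.6973,15.13°,3.8646) → tip=(2.6329,0.7119,0.6197)
cmd 2: set ℓ=0.8717 → (κ,φ,ℓ)=(0.6973,15.13°,0.8717) → tip=(0.2480,0.0670,0.8190)
cmd 3: set φ=50.85° → (κ,φ,ℓ)=(0.6973,50.85°,0.8717) → tip=(0.1622,0.1992,0.8190)

0.162 0.199 0.819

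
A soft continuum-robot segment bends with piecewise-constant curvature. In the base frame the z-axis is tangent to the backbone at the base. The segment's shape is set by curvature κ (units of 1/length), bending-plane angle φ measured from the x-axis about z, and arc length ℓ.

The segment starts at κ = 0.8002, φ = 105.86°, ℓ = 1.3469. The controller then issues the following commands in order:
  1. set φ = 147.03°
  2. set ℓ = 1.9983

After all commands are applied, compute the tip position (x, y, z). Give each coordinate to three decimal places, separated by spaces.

initial: κ=0.8002, φ=105.86°, ℓ=1.3469
cmd 1: set φ=147.03° → (κ,φ,ℓ)=(0.8002,147.03°,1.3469) → tip=(-0.5522,0.3582,1.1009)
cmd 2: set ℓ=1.9983 → (κ,φ,ℓ)=(0.8002,147.03°,1.9983) → tip=(-1.0780,0.6993,1.2492)

-1.078 0.699 1.249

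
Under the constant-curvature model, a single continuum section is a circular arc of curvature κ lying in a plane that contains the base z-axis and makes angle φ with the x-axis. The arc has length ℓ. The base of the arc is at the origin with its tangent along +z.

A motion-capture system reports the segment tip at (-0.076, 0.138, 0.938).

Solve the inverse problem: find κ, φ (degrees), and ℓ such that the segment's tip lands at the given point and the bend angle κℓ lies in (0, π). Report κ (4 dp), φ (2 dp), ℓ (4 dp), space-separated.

0.3483 118.84 0.9555

ρ = √(x²+y²) = √(-0.076² + 0.138²) = 0.15754
φ = atan2(y, x) mod 360° = atan2(0.138, -0.076) = 118.8427°
|p|² = ρ² + z² = 0.15754² + 0.938² = 0.90466
κ = 2ρ / |p|² = 2×0.15754 / 0.90466 = 0.34829
θ = 2·atan2(ρ, z) = 2·atan2(0.15754, 0.938) = 0.33281 rad
ℓ = θ/κ = 0.33281/0.34829 = 0.95554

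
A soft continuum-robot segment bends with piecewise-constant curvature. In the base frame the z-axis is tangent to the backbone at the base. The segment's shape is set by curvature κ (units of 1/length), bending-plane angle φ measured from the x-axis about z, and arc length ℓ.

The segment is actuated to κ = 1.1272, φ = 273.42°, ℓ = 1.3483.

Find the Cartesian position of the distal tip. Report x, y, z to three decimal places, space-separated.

0.050 -0.840 0.886

θ = κ·ℓ = 1.1272 × 1.3483 = 1.51980 rad
ρ = (1 − cos θ)/κ = (1 − 0.05097)/1.1272 = 0.84194
z = sin θ / κ = 0.99870/1.1272 = 0.88600
x = ρ cos φ = 0.84194 × cos(273.42°) = 0.05023
y = ρ sin φ = 0.84194 × sin(273.42°) = -0.84044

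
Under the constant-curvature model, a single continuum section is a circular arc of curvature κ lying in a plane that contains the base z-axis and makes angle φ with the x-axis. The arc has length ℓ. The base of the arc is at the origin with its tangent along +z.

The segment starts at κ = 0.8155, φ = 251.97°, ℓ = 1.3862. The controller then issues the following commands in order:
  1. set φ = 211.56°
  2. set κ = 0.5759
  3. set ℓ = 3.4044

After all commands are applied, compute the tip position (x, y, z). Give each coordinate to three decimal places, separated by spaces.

-2.042 -1.254 1.606

initial: κ=0.8155, φ=251.97°, ℓ=1.3862
cmd 1: set φ=211.56° → (κ,φ,ℓ)=(0.8155,211.56°,1.3862) → tip=(-0.5995,-0.3682,1.1093)
cmd 2: set κ=0.5759 → (κ,φ,ℓ)=(0.5759,211.56°,1.3862) → tip=(-0.4470,-0.2745,1.2436)
cmd 3: set ℓ=3.4044 → (κ,φ,ℓ)=(0.5759,211.56°,3.4044) → tip=(-2.0418,-1.2542,1.6062)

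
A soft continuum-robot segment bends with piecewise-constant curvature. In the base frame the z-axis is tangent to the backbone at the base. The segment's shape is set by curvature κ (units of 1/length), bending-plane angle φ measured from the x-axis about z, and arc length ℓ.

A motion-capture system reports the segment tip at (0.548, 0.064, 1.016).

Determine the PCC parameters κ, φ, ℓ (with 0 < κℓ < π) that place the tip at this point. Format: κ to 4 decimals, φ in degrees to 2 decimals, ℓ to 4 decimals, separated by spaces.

ρ = √(x²+y²) = √(0.548² + 0.064²) = 0.55172
φ = atan2(y, x) mod 360° = atan2(0.064, 0.548) = 6.6613°
|p|² = ρ² + z² = 0.55172² + 1.016² = 1.33666
κ = 2ρ / |p|² = 2×0.55172 / 1.33666 = 0.82553
θ = 2·atan2(ρ, z) = 2·atan2(0.55172, 1.016) = 0.99496 rad
ℓ = θ/κ = 0.99496/0.82553 = 1.20524

0.8255 6.66 1.2052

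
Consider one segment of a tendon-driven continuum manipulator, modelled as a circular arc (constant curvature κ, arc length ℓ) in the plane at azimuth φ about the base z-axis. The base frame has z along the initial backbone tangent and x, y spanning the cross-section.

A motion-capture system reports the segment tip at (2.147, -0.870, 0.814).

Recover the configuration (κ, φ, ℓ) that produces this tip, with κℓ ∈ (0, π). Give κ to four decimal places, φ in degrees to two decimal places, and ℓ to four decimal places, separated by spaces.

0.7685 337.94 3.2087

ρ = √(x²+y²) = √(2.147² + -0.870²) = 2.31657
φ = atan2(y, x) mod 360° = atan2(-0.870, 2.147) = 337.9414°
|p|² = ρ² + z² = 2.31657² + 0.814² = 6.02910
κ = 2ρ / |p|² = 2×2.31657 / 6.02910 = 0.76846
θ = 2·atan2(ρ, z) = 2·atan2(2.31657, 0.814) = 2.46578 rad
ℓ = θ/κ = 2.46578/0.76846 = 3.20872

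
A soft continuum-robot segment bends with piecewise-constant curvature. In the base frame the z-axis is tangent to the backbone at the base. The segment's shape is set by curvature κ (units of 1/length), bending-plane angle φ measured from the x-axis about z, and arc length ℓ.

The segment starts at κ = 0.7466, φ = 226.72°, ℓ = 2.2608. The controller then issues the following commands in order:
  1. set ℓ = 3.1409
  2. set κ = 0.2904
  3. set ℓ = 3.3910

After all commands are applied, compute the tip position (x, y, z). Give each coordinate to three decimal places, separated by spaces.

initial: κ=0.7466, φ=226.72°, ℓ=2.2608
cmd 1: set ℓ=3.1409 → (κ,φ,ℓ)=(0.7466,226.72°,3.1409) → tip=(-1.5602,-1.6568,0.9576)
cmd 2: set κ=0.2904 → (κ,φ,ℓ)=(0.2904,226.72°,3.1409) → tip=(-0.9158,-0.9725,2.7231)
cmd 3: set ℓ=3.3910 → (κ,φ,ℓ)=(0.2904,226.72°,3.3910) → tip=(-1.0551,-1.1204,2.8689)

-1.055 -1.120 2.869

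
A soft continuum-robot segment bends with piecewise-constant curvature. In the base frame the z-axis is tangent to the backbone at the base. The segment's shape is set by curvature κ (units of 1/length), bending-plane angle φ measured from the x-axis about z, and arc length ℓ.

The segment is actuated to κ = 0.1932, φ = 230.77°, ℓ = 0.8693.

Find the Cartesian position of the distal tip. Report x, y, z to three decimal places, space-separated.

θ = κ·ℓ = 0.1932 × 0.8693 = 0.16795 rad
ρ = (1 − cos θ)/κ = (1 − 0.98593)/0.1932 = 0.07283
z = sin θ / κ = 0.16716/0.1932 = 0.86522
x = ρ cos φ = 0.07283 × cos(230.77°) = -0.04606
y = ρ sin φ = 0.07283 × sin(230.77°) = -0.05641

-0.046 -0.056 0.865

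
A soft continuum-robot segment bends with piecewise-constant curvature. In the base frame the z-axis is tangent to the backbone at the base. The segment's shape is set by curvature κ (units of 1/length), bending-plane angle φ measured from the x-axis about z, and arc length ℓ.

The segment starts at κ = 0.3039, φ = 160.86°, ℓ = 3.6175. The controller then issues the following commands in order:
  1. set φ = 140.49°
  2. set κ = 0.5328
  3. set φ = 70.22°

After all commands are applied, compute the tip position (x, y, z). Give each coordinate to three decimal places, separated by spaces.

initial: κ=0.3039, φ=160.86°, ℓ=3.6175
cmd 1: set φ=140.49° → (κ,φ,ℓ)=(0.3039,140.49°,3.6175) → tip=(-1.3857,1.1427,2.9316)
cmd 2: set κ=0.5328 → (κ,φ,ℓ)=(0.5328,140.49°,3.6175) → tip=(-1.9535,1.6109,1.7588)
cmd 3: set φ=70.22° → (κ,φ,ℓ)=(0.5328,70.22°,3.6175) → tip=(0.8569,2.3827,1.7588)

0.857 2.383 1.759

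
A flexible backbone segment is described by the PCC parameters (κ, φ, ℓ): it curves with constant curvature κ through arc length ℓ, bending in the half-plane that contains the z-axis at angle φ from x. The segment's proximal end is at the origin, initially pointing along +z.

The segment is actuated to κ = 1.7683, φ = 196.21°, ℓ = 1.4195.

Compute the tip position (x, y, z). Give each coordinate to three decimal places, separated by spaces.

-0.981 -0.285 0.334

θ = κ·ℓ = 1.7683 × 1.4195 = 2.51010 rad
ρ = (1 − cos θ)/κ = (1 − -0.80715)/1.7683 = 1.02197
z = sin θ / κ = 0.59035/1.7683 = 0.33385
x = ρ cos φ = 1.02197 × cos(196.21°) = -0.98134
y = ρ sin φ = 1.02197 × sin(196.21°) = -0.28529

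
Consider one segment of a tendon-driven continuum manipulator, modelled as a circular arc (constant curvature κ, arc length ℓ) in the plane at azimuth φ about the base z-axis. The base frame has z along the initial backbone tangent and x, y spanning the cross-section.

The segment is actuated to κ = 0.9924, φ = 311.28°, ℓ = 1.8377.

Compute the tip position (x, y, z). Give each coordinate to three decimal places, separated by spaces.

θ = κ·ℓ = 0.9924 × 1.8377 = 1.82373 rad
ρ = (1 − cos θ)/κ = (1 − -0.25025)/0.9924 = 1.25982
z = sin θ / κ = 0.96818/0.9924 = 0.97560
x = ρ cos φ = 1.25982 × cos(311.28°) = 0.83116
y = ρ sin φ = 1.25982 × sin(311.28°) = -0.94675

0.831 -0.947 0.976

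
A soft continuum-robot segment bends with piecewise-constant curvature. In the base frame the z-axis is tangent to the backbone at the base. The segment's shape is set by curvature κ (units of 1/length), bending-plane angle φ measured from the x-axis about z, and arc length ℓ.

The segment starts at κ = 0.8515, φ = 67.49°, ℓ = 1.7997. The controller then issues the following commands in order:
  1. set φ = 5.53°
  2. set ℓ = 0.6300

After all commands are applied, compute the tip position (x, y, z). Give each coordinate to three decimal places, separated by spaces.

0.164 0.016 0.600

initial: κ=0.8515, φ=67.49°, ℓ=1.7997
cmd 1: set φ=5.53° → (κ,φ,ℓ)=(0.8515,5.53°,1.7997) → tip=(1.1241,0.1088,1.1735)
cmd 2: set ℓ=0.6300 → (κ,φ,ℓ)=(0.8515,5.53°,0.6300) → tip=(0.1642,0.0159,0.6002)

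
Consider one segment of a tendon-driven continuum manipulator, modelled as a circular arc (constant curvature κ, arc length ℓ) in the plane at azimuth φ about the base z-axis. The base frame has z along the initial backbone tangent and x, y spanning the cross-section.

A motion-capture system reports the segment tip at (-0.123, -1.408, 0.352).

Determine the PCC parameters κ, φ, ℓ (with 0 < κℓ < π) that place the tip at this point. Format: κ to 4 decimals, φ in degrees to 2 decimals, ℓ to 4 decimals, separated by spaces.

ρ = √(x²+y²) = √(-0.123² + -1.408²) = 1.41336
φ = atan2(y, x) mod 360° = atan2(-1.408, -0.123) = 265.0074°
|p|² = ρ² + z² = 1.41336² + 0.352² = 2.12150
κ = 2ρ / |p|² = 2×1.41336 / 2.12150 = 1.33242
θ = 2·atan2(ρ, z) = 2·atan2(1.41336, 0.352) = 2.65342 rad
ℓ = θ/κ = 2.65342/1.33242 = 1.99143

1.3324 265.01 1.9914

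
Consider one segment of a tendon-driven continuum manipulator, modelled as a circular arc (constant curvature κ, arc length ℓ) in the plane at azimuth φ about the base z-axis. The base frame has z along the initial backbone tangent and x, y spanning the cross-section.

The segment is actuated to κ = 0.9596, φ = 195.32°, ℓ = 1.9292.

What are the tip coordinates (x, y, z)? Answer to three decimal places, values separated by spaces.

θ = κ·ℓ = 0.9596 × 1.9292 = 1.85126 rad
ρ = (1 − cos θ)/κ = (1 − -0.27680)/0.9596 = 1.33056
z = sin θ / κ = 0.96093/0.9596 = 1.00138
x = ρ cos φ = 1.33056 × cos(195.32°) = -1.28328
y = ρ sin φ = 1.33056 × sin(195.32°) = -0.35155

-1.283 -0.352 1.001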